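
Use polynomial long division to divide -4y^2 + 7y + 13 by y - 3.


(-4y^2 + 7y + 13) / (y - 3)
Step 1: -4y * (y - 3) = -4y^2 + 12y; subtract.
Step 2: -5 * (y - 3) = -5y + 15; subtract.
Quotient: -4y - 5, Remainder: -2


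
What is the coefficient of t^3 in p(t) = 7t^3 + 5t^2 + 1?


Read off the coefficient of t^3: 7


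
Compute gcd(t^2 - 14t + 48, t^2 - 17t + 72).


Factor each:
  t^2 - 14t + 48 = (t - 8)(t - 6)
  t^2 - 17t + 72 = (t - 8)(t - 9)
Common monic factor: t - 8


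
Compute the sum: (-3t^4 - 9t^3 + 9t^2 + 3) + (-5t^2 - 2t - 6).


Align terms by degree and add:
  -3t^4 - 9t^3 + 9t^2 + 3
  -5t^2 - 2t - 6
= -3t^4 - 9t^3 + 4t^2 - 2t - 3


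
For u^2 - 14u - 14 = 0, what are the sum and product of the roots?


For au^2+bu+c=0: sum = -b/a, product = c/a.
a=1, b=-14, c=-14
Sum = -(-14)/1 = 14
Product = (-14)/1 = -14


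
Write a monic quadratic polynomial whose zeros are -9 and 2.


p(t) = (t + 9)(t - 2)
Expand: t^2 + 7t - 18


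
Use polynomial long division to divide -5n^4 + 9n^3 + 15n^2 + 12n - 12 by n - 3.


(-5n^4 + 9n^3 + 15n^2 + 12n - 12) / (n - 3)
Step 1: -5n^3 * (n - 3) = -5n^4 + 15n^3; subtract.
Step 2: -6n^2 * (n - 3) = -6n^3 + 18n^2; subtract.
Step 3: -3n * (n - 3) = -3n^2 + 9n; subtract.
Step 4: 3 * (n - 3) = 3n - 9; subtract.
Quotient: -5n^3 - 6n^2 - 3n + 3, Remainder: -3


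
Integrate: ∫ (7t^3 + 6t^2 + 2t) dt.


Reverse power rule on each term:
  ∫ 7t^3 dt = (7/4)t^4
  ∫ 6t^2 dt = 2t^3
  ∫ 2t dt = t^2
F(t) = (7/4)t^4 + 2t^3 + t^2 + C


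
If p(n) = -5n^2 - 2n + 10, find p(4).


Using direct substitution:
  -5 * (4)^2 = -80
  -2 * (4)^1 = -8
  constant: 10
Sum = -80 - 8 + 10 = -78


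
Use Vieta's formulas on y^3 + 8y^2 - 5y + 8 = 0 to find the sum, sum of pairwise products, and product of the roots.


Monic cubic y^3+by^2+cy+d=0: sum=-b, pairwise sum=c, product=-d.
b=8, c=-5, d=8
r1+r2+r3 = -8
r1r2+r1r3+r2r3 = -5
r1r2r3 = -8


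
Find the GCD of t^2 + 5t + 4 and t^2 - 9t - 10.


Factor each:
  t^2 + 5t + 4 = (t + 1)(t + 4)
  t^2 - 9t - 10 = (t + 1)(t - 10)
Common monic factor: t + 1


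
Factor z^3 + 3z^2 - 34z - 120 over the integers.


Try integer roots (divisors of -120). z=-5: p(-5)=0.
Divide out (z + 5): quotient is z^2 - 2z - 24.
Factor the quadratic: (z + 4)(z - 6)
Result: (z + 5)(z + 4)(z - 6)


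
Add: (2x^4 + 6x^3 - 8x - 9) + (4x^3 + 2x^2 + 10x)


Align terms by degree and add:
  2x^4 + 6x^3 - 8x - 9
+ 4x^3 + 2x^2 + 10x
= 2x^4 + 10x^3 + 2x^2 + 2x - 9


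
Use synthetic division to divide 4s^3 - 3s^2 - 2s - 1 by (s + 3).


Synthetic division with c = -3. Coefficients: 4, -3, -2, -1
Bring down 4.
  4 * -3 = -12; -12 - 3 = -15
  -15 * -3 = 45; 45 - 2 = 43
  43 * -3 = -129; -129 - 1 = -130
Quotient: 4s^2 - 15s + 43, Remainder: -130


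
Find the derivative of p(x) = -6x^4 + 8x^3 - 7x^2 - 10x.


Apply the power rule term by term:
  d/dx(-6x^4) = -24x^3
  d/dx(8x^3) = 24x^2
  d/dx(-7x^2) = -14x
  d/dx(-10x) = -10
p'(x) = -24x^3 + 24x^2 - 14x - 10


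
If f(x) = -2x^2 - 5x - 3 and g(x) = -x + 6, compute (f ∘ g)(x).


Substitute g(x) into f:
f(g(x)) = -2*(-x + 6)^2 + (-5)*(-x + 6) + (-3)
(-x + 6)^2 = x^2 - 12x + 36
Expand and combine: -2x^2 + 29x - 105


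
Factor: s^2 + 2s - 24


Roots satisfy r1 + r2 = -b/a = -2 and r1*r2 = c/a = -24.
So r1 = -6, r2 = 4.
s^2 + 2s - 24 = (s - r1)(s - r2) = (s + 6)(s - 4)


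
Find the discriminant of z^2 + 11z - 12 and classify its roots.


D = b^2 - 4ac = (11)^2 - 4(1)(-12) = 121 + 48 = 169
Since D > 0: two distinct rational roots


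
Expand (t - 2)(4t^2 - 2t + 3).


Distribute each term of the first polynomial:
  (t)(4t^2 - 2t + 3) = 4t^3 - 2t^2 + 3t
  (-2)(4t^2 - 2t + 3) = -8t^2 + 4t - 6
Sum: 4t^3 - 10t^2 + 7t - 6


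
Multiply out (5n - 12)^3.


Expand (5n - 12)^3 by repeated multiplication:
  (5n - 12)^2 = 25n^2 - 120n + 144
= 125n^3 - 900n^2 + 2160n - 1728


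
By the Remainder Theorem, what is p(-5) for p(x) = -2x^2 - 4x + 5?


By the Remainder Theorem, the remainder equals p(-5):
  -2*(-5)^2 = -50
  -4*(-5)^1 = 20
  constant: 5
Sum: -50 + 20 + 5 = -25


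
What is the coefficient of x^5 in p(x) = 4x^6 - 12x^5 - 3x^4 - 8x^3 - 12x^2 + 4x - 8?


Read off the coefficient of x^5: -12


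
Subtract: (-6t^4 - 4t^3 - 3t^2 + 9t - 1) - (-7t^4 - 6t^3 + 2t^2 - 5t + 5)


Distribute the minus sign:
  (-6t^4 - 4t^3 - 3t^2 + 9t - 1)
- (-7t^4 - 6t^3 + 2t^2 - 5t + 5)
Negate second polynomial: 7t^4 + 6t^3 - 2t^2 + 5t - 5
Add: t^4 + 2t^3 - 5t^2 + 14t - 6


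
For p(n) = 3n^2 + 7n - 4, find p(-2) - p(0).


p(-2) = -6
p(0) = -4
p(-2) - p(0) = -6 + 4 = -2


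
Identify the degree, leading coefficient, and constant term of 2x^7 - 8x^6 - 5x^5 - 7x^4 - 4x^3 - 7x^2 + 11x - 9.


Highest power of x is 7, with coefficient 2. Constant term is -9.
Degree = 7, leading coefficient = 2, constant term = -9


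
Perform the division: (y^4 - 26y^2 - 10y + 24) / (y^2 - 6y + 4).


(y^4 - 26y^2 - 10y + 24) / (y^2 - 6y + 4)
Step 1: y^2 * (y^2 - 6y + 4) = y^4 - 6y^3 + 4y^2; subtract.
Step 2: 6y * (y^2 - 6y + 4) = 6y^3 - 36y^2 + 24y; subtract.
Step 3: 6 * (y^2 - 6y + 4) = 6y^2 - 36y + 24; subtract.
Quotient: y^2 + 6y + 6, Remainder: 2y


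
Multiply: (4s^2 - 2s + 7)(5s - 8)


Distribute each term of the first polynomial:
  (4s^2)(5s - 8) = 20s^3 - 32s^2
  (-2s)(5s - 8) = -10s^2 + 16s
  (7)(5s - 8) = 35s - 56
Sum: 20s^3 - 42s^2 + 51s - 56


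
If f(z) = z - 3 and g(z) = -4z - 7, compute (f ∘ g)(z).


Substitute g(z) into f:
f(g(z)) = 1*(-4z - 7) + (-3)
Expand and combine: -4z - 10


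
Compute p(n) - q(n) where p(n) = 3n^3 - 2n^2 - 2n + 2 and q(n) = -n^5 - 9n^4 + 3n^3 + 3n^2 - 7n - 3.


Distribute the minus sign:
  (3n^3 - 2n^2 - 2n + 2)
- (-n^5 - 9n^4 + 3n^3 + 3n^2 - 7n - 3)
Negate second polynomial: n^5 + 9n^4 - 3n^3 - 3n^2 + 7n + 3
Add: n^5 + 9n^4 - 5n^2 + 5n + 5


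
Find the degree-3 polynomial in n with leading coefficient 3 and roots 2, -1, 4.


p(n) = 3(n - 2)(n + 1)(n - 4)
Expand: 3n^3 - 15n^2 + 6n + 24


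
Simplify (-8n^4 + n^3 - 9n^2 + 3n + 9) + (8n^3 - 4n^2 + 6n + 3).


Align terms by degree and add:
  -8n^4 + n^3 - 9n^2 + 3n + 9
+ 8n^3 - 4n^2 + 6n + 3
= -8n^4 + 9n^3 - 13n^2 + 9n + 12


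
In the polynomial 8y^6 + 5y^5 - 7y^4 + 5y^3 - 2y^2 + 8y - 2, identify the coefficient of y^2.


Read off the coefficient of y^2: -2


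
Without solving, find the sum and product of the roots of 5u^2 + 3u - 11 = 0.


For au^2+bu+c=0: sum = -b/a, product = c/a.
a=5, b=3, c=-11
Sum = -(3)/5 = -3/5
Product = (-11)/5 = -11/5


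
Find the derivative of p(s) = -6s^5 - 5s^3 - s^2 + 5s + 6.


Apply the power rule term by term:
  d/ds(-6s^5) = -30s^4
  d/ds(-5s^3) = -15s^2
  d/ds(-s^2) = -2s
  d/ds(5s) = 5
  d/ds(6) = 0
p'(s) = -30s^4 - 15s^2 - 2s + 5


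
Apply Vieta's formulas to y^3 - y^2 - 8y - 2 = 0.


Monic cubic y^3+by^2+cy+d=0: sum=-b, pairwise sum=c, product=-d.
b=-1, c=-8, d=-2
r1+r2+r3 = 1
r1r2+r1r3+r2r3 = -8
r1r2r3 = 2


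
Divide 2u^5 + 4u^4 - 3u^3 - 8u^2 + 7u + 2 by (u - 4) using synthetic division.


Synthetic division with c = 4. Coefficients: 2, 4, -3, -8, 7, 2
Bring down 2.
  2 * 4 = 8; 8 + 4 = 12
  12 * 4 = 48; 48 - 3 = 45
  45 * 4 = 180; 180 - 8 = 172
  172 * 4 = 688; 688 + 7 = 695
  695 * 4 = 2780; 2780 + 2 = 2782
Quotient: 2u^4 + 12u^3 + 45u^2 + 172u + 695, Remainder: 2782


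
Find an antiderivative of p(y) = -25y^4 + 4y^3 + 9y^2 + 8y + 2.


Reverse power rule on each term:
  ∫ -25y^4 dy = -5y^5
  ∫ 4y^3 dy = y^4
  ∫ 9y^2 dy = 3y^3
  ∫ 8y dy = 4y^2
  ∫ 2 dy = 2y
F(y) = -5y^5 + y^4 + 3y^3 + 4y^2 + 2y + C


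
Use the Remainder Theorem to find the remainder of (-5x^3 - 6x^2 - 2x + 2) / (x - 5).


By the Remainder Theorem, the remainder equals p(5):
  -5*(5)^3 = -625
  -6*(5)^2 = -150
  -2*(5)^1 = -10
  constant: 2
Sum: -625 - 150 - 10 + 2 = -783


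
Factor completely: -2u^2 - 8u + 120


Roots satisfy r1 + r2 = -b/a = -4 and r1*r2 = c/a = -60.
So r1 = -10, r2 = 6.
-2u^2 - 8u + 120 = -2(u - r1)(u - r2) = -2(u + 10)(u - 6)


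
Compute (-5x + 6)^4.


Expand (-5x + 6)^4 by repeated multiplication:
  (-5x + 6)^2 = 25x^2 - 60x + 36
  (-5x + 6)^3 = -125x^3 + 450x^2 - 540x + 216
= 625x^4 - 3000x^3 + 5400x^2 - 4320x + 1296


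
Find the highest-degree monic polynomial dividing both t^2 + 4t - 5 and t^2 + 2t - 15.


Factor each:
  t^2 + 4t - 5 = (t + 5)(t - 1)
  t^2 + 2t - 15 = (t + 5)(t - 3)
Common monic factor: t + 5


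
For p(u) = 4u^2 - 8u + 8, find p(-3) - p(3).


p(-3) = 68
p(3) = 20
p(-3) - p(3) = 68 - 20 = 48


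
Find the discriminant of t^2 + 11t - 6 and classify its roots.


D = b^2 - 4ac = (11)^2 - 4(1)(-6) = 121 + 24 = 145
Since D > 0: two distinct irrational roots


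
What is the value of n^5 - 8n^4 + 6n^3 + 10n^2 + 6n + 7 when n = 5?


Using direct substitution:
  1 * (5)^5 = 3125
  -8 * (5)^4 = -5000
  6 * (5)^3 = 750
  10 * (5)^2 = 250
  6 * (5)^1 = 30
  constant: 7
Sum = 3125 - 5000 + 750 + 250 + 30 + 7 = -838


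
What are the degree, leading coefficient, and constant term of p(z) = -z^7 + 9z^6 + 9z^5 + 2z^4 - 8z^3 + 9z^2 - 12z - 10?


Highest power of z is 7, with coefficient -1. Constant term is -10.
Degree = 7, leading coefficient = -1, constant term = -10


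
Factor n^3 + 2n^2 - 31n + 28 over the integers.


Try integer roots (divisors of 28). n=1: p(1)=0.
Divide out (n - 1): quotient is n^2 + 3n - 28.
Factor the quadratic: (n + 7)(n - 4)
Result: (n - 1)(n + 7)(n - 4)


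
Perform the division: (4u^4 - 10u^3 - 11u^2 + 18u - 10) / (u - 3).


(4u^4 - 10u^3 - 11u^2 + 18u - 10) / (u - 3)
Step 1: 4u^3 * (u - 3) = 4u^4 - 12u^3; subtract.
Step 2: 2u^2 * (u - 3) = 2u^3 - 6u^2; subtract.
Step 3: -5u * (u - 3) = -5u^2 + 15u; subtract.
Step 4: 3 * (u - 3) = 3u - 9; subtract.
Quotient: 4u^3 + 2u^2 - 5u + 3, Remainder: -1


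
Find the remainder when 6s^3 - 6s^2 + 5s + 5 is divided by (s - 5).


By the Remainder Theorem, the remainder equals p(5):
  6*(5)^3 = 750
  -6*(5)^2 = -150
  5*(5)^1 = 25
  constant: 5
Sum: 750 - 150 + 25 + 5 = 630


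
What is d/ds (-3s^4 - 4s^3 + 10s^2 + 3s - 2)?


Apply the power rule term by term:
  d/ds(-3s^4) = -12s^3
  d/ds(-4s^3) = -12s^2
  d/ds(10s^2) = 20s
  d/ds(3s) = 3
  d/ds(-2) = 0
p'(s) = -12s^3 - 12s^2 + 20s + 3


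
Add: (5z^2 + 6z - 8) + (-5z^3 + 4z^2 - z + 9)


Align terms by degree and add:
  5z^2 + 6z - 8
  -5z^3 + 4z^2 - z + 9
= -5z^3 + 9z^2 + 5z + 1


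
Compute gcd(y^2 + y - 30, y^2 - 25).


Factor each:
  y^2 + y - 30 = (y - 5)(y + 6)
  y^2 - 25 = (y - 5)(y + 5)
Common monic factor: y - 5


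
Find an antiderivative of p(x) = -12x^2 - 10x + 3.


Reverse power rule on each term:
  ∫ -12x^2 dx = -4x^3
  ∫ -10x dx = -5x^2
  ∫ 3 dx = 3x
F(x) = -4x^3 - 5x^2 + 3x + C


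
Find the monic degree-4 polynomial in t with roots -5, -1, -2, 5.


p(t) = (t + 5)(t + 1)(t + 2)(t - 5)
Expand: t^4 + 3t^3 - 23t^2 - 75t - 50


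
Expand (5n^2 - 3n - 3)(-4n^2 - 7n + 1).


Distribute each term of the first polynomial:
  (5n^2)(-4n^2 - 7n + 1) = -20n^4 - 35n^3 + 5n^2
  (-3n)(-4n^2 - 7n + 1) = 12n^3 + 21n^2 - 3n
  (-3)(-4n^2 - 7n + 1) = 12n^2 + 21n - 3
Sum: -20n^4 - 23n^3 + 38n^2 + 18n - 3


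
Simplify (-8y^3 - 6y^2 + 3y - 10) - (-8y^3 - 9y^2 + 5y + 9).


Distribute the minus sign:
  (-8y^3 - 6y^2 + 3y - 10)
- (-8y^3 - 9y^2 + 5y + 9)
Negate second polynomial: 8y^3 + 9y^2 - 5y - 9
Add: 3y^2 - 2y - 19


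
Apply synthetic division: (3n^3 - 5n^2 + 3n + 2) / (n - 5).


Synthetic division with c = 5. Coefficients: 3, -5, 3, 2
Bring down 3.
  3 * 5 = 15; 15 - 5 = 10
  10 * 5 = 50; 50 + 3 = 53
  53 * 5 = 265; 265 + 2 = 267
Quotient: 3n^2 + 10n + 53, Remainder: 267


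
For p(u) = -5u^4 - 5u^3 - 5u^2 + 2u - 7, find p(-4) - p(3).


p(-4) = -1055
p(3) = -586
p(-4) - p(3) = -1055 + 586 = -469


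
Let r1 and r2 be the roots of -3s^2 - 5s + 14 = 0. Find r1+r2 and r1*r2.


For as^2+bs+c=0: sum = -b/a, product = c/a.
a=-3, b=-5, c=14
Sum = -(-5)/-3 = -5/3
Product = (14)/-3 = -14/3


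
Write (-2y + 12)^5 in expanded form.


Expand (-2y + 12)^5 by repeated multiplication:
  (-2y + 12)^2 = 4y^2 - 48y + 144
  (-2y + 12)^3 = -8y^3 + 144y^2 - 864y + 1728
  (-2y + 12)^4 = 16y^4 - 384y^3 + 3456y^2 - 13824y + 20736
= -32y^5 + 960y^4 - 11520y^3 + 69120y^2 - 207360y + 248832


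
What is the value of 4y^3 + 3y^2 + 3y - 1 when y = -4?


Using direct substitution:
  4 * (-4)^3 = -256
  3 * (-4)^2 = 48
  3 * (-4)^1 = -12
  constant: -1
Sum = -256 + 48 - 12 - 1 = -221


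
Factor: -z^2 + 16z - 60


Roots satisfy r1 + r2 = -b/a = 16 and r1*r2 = c/a = 60.
So r1 = 10, r2 = 6.
-z^2 + 16z - 60 = -(z - r1)(z - r2) = -(z - 10)(z - 6)


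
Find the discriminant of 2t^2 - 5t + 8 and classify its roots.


D = b^2 - 4ac = (-5)^2 - 4(2)(8) = 25 - 64 = -39
Since D < 0: two complex conjugate roots (no real roots)


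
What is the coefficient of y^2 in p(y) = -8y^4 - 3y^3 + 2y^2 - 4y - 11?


Read off the coefficient of y^2: 2


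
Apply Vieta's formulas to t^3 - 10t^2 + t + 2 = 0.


Monic cubic t^3+bt^2+ct+d=0: sum=-b, pairwise sum=c, product=-d.
b=-10, c=1, d=2
r1+r2+r3 = 10
r1r2+r1r3+r2r3 = 1
r1r2r3 = -2


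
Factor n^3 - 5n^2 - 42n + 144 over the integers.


Try integer roots (divisors of 144). n=3: p(3)=0.
Divide out (n - 3): quotient is n^2 - 2n - 48.
Factor the quadratic: (n + 6)(n - 8)
Result: (n - 3)(n + 6)(n - 8)


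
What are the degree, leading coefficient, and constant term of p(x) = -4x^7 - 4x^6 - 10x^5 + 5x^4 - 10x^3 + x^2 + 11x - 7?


Highest power of x is 7, with coefficient -4. Constant term is -7.
Degree = 7, leading coefficient = -4, constant term = -7


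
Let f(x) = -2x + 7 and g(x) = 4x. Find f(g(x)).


Substitute g(x) into f:
f(g(x)) = -2*(4x) + 7
Expand and combine: -8x + 7


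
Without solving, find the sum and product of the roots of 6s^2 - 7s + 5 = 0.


For as^2+bs+c=0: sum = -b/a, product = c/a.
a=6, b=-7, c=5
Sum = -(-7)/6 = 7/6
Product = (5)/6 = 5/6


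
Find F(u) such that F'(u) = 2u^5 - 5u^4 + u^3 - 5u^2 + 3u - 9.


Reverse power rule on each term:
  ∫ 2u^5 du = (1/3)u^6
  ∫ -5u^4 du = -u^5
  ∫ u^3 du = (1/4)u^4
  ∫ -5u^2 du = -(5/3)u^3
  ∫ 3u du = (3/2)u^2
  ∫ -9 du = -9u
F(u) = (1/3)u^6 - u^5 + (1/4)u^4 - (5/3)u^3 + (3/2)u^2 - 9u + C


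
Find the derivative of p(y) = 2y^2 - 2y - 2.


Apply the power rule term by term:
  d/dy(2y^2) = 4y
  d/dy(-2y) = -2
  d/dy(-2) = 0
p'(y) = 4y - 2


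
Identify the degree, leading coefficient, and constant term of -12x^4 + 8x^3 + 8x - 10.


Highest power of x is 4, with coefficient -12. Constant term is -10.
Degree = 4, leading coefficient = -12, constant term = -10


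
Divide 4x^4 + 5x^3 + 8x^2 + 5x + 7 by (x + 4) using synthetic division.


Synthetic division with c = -4. Coefficients: 4, 5, 8, 5, 7
Bring down 4.
  4 * -4 = -16; -16 + 5 = -11
  -11 * -4 = 44; 44 + 8 = 52
  52 * -4 = -208; -208 + 5 = -203
  -203 * -4 = 812; 812 + 7 = 819
Quotient: 4x^3 - 11x^2 + 52x - 203, Remainder: 819


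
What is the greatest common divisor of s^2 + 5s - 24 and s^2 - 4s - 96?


Factor each:
  s^2 + 5s - 24 = (s + 8)(s - 3)
  s^2 - 4s - 96 = (s + 8)(s - 12)
Common monic factor: s + 8


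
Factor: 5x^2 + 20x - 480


Roots satisfy r1 + r2 = -b/a = -4 and r1*r2 = c/a = -96.
So r1 = -12, r2 = 8.
5x^2 + 20x - 480 = 5(x - r1)(x - r2) = 5(x + 12)(x - 8)


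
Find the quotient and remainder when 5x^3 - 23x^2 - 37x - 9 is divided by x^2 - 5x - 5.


(5x^3 - 23x^2 - 37x - 9) / (x^2 - 5x - 5)
Step 1: 5x * (x^2 - 5x - 5) = 5x^3 - 25x^2 - 25x; subtract.
Step 2: 2 * (x^2 - 5x - 5) = 2x^2 - 10x - 10; subtract.
Quotient: 5x + 2, Remainder: -2x + 1


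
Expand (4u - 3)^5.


Expand (4u - 3)^5 by repeated multiplication:
  (4u - 3)^2 = 16u^2 - 24u + 9
  (4u - 3)^3 = 64u^3 - 144u^2 + 108u - 27
  (4u - 3)^4 = 256u^4 - 768u^3 + 864u^2 - 432u + 81
= 1024u^5 - 3840u^4 + 5760u^3 - 4320u^2 + 1620u - 243


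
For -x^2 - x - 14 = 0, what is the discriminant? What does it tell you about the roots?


D = b^2 - 4ac = (-1)^2 - 4(-1)(-14) = 1 - 56 = -55
Since D < 0: two complex conjugate roots (no real roots)


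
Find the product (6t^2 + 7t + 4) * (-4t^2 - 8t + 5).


Distribute each term of the first polynomial:
  (6t^2)(-4t^2 - 8t + 5) = -24t^4 - 48t^3 + 30t^2
  (7t)(-4t^2 - 8t + 5) = -28t^3 - 56t^2 + 35t
  (4)(-4t^2 - 8t + 5) = -16t^2 - 32t + 20
Sum: -24t^4 - 76t^3 - 42t^2 + 3t + 20


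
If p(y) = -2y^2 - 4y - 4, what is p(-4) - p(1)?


p(-4) = -20
p(1) = -10
p(-4) - p(1) = -20 + 10 = -10


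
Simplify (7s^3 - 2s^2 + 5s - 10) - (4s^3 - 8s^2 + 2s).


Distribute the minus sign:
  (7s^3 - 2s^2 + 5s - 10)
- (4s^3 - 8s^2 + 2s)
Negate second polynomial: -4s^3 + 8s^2 - 2s
Add: 3s^3 + 6s^2 + 3s - 10


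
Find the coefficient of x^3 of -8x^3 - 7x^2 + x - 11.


Read off the coefficient of x^3: -8


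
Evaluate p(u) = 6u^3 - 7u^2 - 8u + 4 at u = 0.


Using direct substitution:
  6 * (0)^3 = 0
  -7 * (0)^2 = 0
  -8 * (0)^1 = 0
  constant: 4
Sum = 0 + 0 + 0 + 4 = 4


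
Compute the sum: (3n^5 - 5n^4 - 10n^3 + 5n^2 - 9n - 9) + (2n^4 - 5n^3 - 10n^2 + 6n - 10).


Align terms by degree and add:
  3n^5 - 5n^4 - 10n^3 + 5n^2 - 9n - 9
+ 2n^4 - 5n^3 - 10n^2 + 6n - 10
= 3n^5 - 3n^4 - 15n^3 - 5n^2 - 3n - 19


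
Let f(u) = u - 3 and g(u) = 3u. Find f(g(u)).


Substitute g(u) into f:
f(g(u)) = 1*(3u) + (-3)
Expand and combine: 3u - 3


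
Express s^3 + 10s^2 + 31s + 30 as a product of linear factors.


Try integer roots (divisors of 30). s=-2: p(-2)=0.
Divide out (s + 2): quotient is s^2 + 8s + 15.
Factor the quadratic: (s + 5)(s + 3)
Result: (s + 2)(s + 5)(s + 3)


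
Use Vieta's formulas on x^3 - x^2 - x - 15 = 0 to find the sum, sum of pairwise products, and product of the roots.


Monic cubic x^3+bx^2+cx+d=0: sum=-b, pairwise sum=c, product=-d.
b=-1, c=-1, d=-15
r1+r2+r3 = 1
r1r2+r1r3+r2r3 = -1
r1r2r3 = 15


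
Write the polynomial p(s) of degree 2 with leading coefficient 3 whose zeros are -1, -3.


p(s) = 3(s + 1)(s + 3)
Expand: 3s^2 + 12s + 9


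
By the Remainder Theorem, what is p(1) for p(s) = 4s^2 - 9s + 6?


By the Remainder Theorem, the remainder equals p(1):
  4*(1)^2 = 4
  -9*(1)^1 = -9
  constant: 6
Sum: 4 - 9 + 6 = 1


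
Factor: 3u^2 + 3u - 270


Roots satisfy r1 + r2 = -b/a = -1 and r1*r2 = c/a = -90.
So r1 = -10, r2 = 9.
3u^2 + 3u - 270 = 3(u - r1)(u - r2) = 3(u + 10)(u - 9)


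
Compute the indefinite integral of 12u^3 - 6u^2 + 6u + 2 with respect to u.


Reverse power rule on each term:
  ∫ 12u^3 du = 3u^4
  ∫ -6u^2 du = -2u^3
  ∫ 6u du = 3u^2
  ∫ 2 du = 2u
F(u) = 3u^4 - 2u^3 + 3u^2 + 2u + C


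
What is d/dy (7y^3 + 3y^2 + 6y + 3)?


Apply the power rule term by term:
  d/dy(7y^3) = 21y^2
  d/dy(3y^2) = 6y
  d/dy(6y) = 6
  d/dy(3) = 0
p'(y) = 21y^2 + 6y + 6


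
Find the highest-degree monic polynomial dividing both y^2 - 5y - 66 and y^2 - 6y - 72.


Factor each:
  y^2 - 5y - 66 = (y + 6)(y - 11)
  y^2 - 6y - 72 = (y + 6)(y - 12)
Common monic factor: y + 6


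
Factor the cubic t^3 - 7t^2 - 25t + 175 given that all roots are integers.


Try integer roots (divisors of 175). t=7: p(7)=0.
Divide out (t - 7): quotient is t^2 - 25.
Factor the quadratic: (t + 5)(t - 5)
Result: (t - 7)(t + 5)(t - 5)


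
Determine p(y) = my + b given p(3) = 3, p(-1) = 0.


p(y) = my + b. Using p(3)=3, p(-1)=0:
m = (3)/(3 + 1) = 3/4 = 3/4
b = 3 - m*(3) = 3 - 9/4 = 3/4
p(y) = (3/4)y + (3/4)


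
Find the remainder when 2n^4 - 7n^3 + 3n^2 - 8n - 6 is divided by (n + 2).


By the Remainder Theorem, the remainder equals p(-2):
  2*(-2)^4 = 32
  -7*(-2)^3 = 56
  3*(-2)^2 = 12
  -8*(-2)^1 = 16
  constant: -6
Sum: 32 + 56 + 12 + 16 - 6 = 110


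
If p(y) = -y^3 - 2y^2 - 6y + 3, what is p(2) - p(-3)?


p(2) = -25
p(-3) = 30
p(2) - p(-3) = -25 - 30 = -55


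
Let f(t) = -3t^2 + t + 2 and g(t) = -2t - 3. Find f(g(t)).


Substitute g(t) into f:
f(g(t)) = -3*(-2t - 3)^2 + 1*(-2t - 3) + 2
(-2t - 3)^2 = 4t^2 + 12t + 9
Expand and combine: -12t^2 - 38t - 28


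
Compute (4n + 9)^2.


Expand (4n + 9)^2 by repeated multiplication:
= 16n^2 + 72n + 81


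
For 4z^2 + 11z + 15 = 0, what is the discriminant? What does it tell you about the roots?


D = b^2 - 4ac = (11)^2 - 4(4)(15) = 121 - 240 = -119
Since D < 0: two complex conjugate roots (no real roots)


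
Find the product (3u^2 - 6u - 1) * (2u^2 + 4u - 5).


Distribute each term of the first polynomial:
  (3u^2)(2u^2 + 4u - 5) = 6u^4 + 12u^3 - 15u^2
  (-6u)(2u^2 + 4u - 5) = -12u^3 - 24u^2 + 30u
  (-1)(2u^2 + 4u - 5) = -2u^2 - 4u + 5
Sum: 6u^4 - 41u^2 + 26u + 5


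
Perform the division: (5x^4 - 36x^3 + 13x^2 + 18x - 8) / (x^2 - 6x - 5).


(5x^4 - 36x^3 + 13x^2 + 18x - 8) / (x^2 - 6x - 5)
Step 1: 5x^2 * (x^2 - 6x - 5) = 5x^4 - 30x^3 - 25x^2; subtract.
Step 2: -6x * (x^2 - 6x - 5) = -6x^3 + 36x^2 + 30x; subtract.
Step 3: 2 * (x^2 - 6x - 5) = 2x^2 - 12x - 10; subtract.
Quotient: 5x^2 - 6x + 2, Remainder: 2


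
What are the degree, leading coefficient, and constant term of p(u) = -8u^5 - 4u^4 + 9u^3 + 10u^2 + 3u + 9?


Highest power of u is 5, with coefficient -8. Constant term is 9.
Degree = 5, leading coefficient = -8, constant term = 9


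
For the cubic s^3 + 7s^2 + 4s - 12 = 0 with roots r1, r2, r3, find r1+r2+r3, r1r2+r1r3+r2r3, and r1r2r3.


Monic cubic s^3+bs^2+cs+d=0: sum=-b, pairwise sum=c, product=-d.
b=7, c=4, d=-12
r1+r2+r3 = -7
r1r2+r1r3+r2r3 = 4
r1r2r3 = 12


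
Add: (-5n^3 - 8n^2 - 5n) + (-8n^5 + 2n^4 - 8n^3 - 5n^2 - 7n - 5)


Align terms by degree and add:
  -5n^3 - 8n^2 - 5n
  -8n^5 + 2n^4 - 8n^3 - 5n^2 - 7n - 5
= -8n^5 + 2n^4 - 13n^3 - 13n^2 - 12n - 5


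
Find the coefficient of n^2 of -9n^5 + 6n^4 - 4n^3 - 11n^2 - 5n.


Read off the coefficient of n^2: -11


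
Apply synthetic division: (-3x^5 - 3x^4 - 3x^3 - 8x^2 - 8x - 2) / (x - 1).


Synthetic division with c = 1. Coefficients: -3, -3, -3, -8, -8, -2
Bring down -3.
  -3 * 1 = -3; -3 - 3 = -6
  -6 * 1 = -6; -6 - 3 = -9
  -9 * 1 = -9; -9 - 8 = -17
  -17 * 1 = -17; -17 - 8 = -25
  -25 * 1 = -25; -25 - 2 = -27
Quotient: -3x^4 - 6x^3 - 9x^2 - 17x - 25, Remainder: -27


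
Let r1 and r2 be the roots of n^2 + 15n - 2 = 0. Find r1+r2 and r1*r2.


For an^2+bn+c=0: sum = -b/a, product = c/a.
a=1, b=15, c=-2
Sum = -(15)/1 = -15
Product = (-2)/1 = -2


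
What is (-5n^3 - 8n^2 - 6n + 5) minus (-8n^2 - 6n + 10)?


Distribute the minus sign:
  (-5n^3 - 8n^2 - 6n + 5)
- (-8n^2 - 6n + 10)
Negate second polynomial: 8n^2 + 6n - 10
Add: -5n^3 - 5


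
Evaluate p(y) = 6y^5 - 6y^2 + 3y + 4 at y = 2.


Using direct substitution:
  6 * (2)^5 = 192
  0 * (2)^4 = 0
  0 * (2)^3 = 0
  -6 * (2)^2 = -24
  3 * (2)^1 = 6
  constant: 4
Sum = 192 + 0 + 0 - 24 + 6 + 4 = 178


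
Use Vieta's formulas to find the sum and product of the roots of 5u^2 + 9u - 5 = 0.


For au^2+bu+c=0: sum = -b/a, product = c/a.
a=5, b=9, c=-5
Sum = -(9)/5 = -9/5
Product = (-5)/5 = -1


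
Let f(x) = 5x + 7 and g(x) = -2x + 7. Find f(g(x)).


Substitute g(x) into f:
f(g(x)) = 5*(-2x + 7) + 7
Expand and combine: -10x + 42


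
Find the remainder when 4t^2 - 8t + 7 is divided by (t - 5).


By the Remainder Theorem, the remainder equals p(5):
  4*(5)^2 = 100
  -8*(5)^1 = -40
  constant: 7
Sum: 100 - 40 + 7 = 67


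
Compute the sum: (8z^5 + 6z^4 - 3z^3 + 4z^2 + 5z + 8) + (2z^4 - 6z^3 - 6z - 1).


Align terms by degree and add:
  8z^5 + 6z^4 - 3z^3 + 4z^2 + 5z + 8
+ 2z^4 - 6z^3 - 6z - 1
= 8z^5 + 8z^4 - 9z^3 + 4z^2 - z + 7


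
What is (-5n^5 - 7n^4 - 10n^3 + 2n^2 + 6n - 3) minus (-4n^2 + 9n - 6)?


Distribute the minus sign:
  (-5n^5 - 7n^4 - 10n^3 + 2n^2 + 6n - 3)
- (-4n^2 + 9n - 6)
Negate second polynomial: 4n^2 - 9n + 6
Add: -5n^5 - 7n^4 - 10n^3 + 6n^2 - 3n + 3


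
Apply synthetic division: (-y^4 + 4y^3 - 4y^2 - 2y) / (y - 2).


Synthetic division with c = 2. Coefficients: -1, 4, -4, -2, 0
Bring down -1.
  -1 * 2 = -2; -2 + 4 = 2
  2 * 2 = 4; 4 - 4 = 0
  0 * 2 = 0; 0 - 2 = -2
  -2 * 2 = -4; -4 + 0 = -4
Quotient: -y^3 + 2y^2 - 2, Remainder: -4


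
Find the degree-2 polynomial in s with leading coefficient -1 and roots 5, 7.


p(s) = -(s - 5)(s - 7)
Expand: -s^2 + 12s - 35


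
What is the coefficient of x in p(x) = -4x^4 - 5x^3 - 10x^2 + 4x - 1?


Read off the coefficient of x: 4


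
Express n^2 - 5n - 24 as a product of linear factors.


Roots satisfy r1 + r2 = -b/a = 5 and r1*r2 = c/a = -24.
So r1 = 8, r2 = -3.
n^2 - 5n - 24 = (n - r1)(n - r2) = (n - 8)(n + 3)


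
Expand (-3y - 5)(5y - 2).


Distribute each term of the first polynomial:
  (-3y)(5y - 2) = -15y^2 + 6y
  (-5)(5y - 2) = -25y + 10
Sum: -15y^2 - 19y + 10


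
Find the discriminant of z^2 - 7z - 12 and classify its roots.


D = b^2 - 4ac = (-7)^2 - 4(1)(-12) = 49 + 48 = 97
Since D > 0: two distinct irrational roots


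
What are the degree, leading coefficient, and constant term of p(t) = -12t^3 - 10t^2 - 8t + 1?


Highest power of t is 3, with coefficient -12. Constant term is 1.
Degree = 3, leading coefficient = -12, constant term = 1


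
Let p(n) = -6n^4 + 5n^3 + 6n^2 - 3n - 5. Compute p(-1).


Using direct substitution:
  -6 * (-1)^4 = -6
  5 * (-1)^3 = -5
  6 * (-1)^2 = 6
  -3 * (-1)^1 = 3
  constant: -5
Sum = -6 - 5 + 6 + 3 - 5 = -7


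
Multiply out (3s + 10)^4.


Expand (3s + 10)^4 by repeated multiplication:
  (3s + 10)^2 = 9s^2 + 60s + 100
  (3s + 10)^3 = 27s^3 + 270s^2 + 900s + 1000
= 81s^4 + 1080s^3 + 5400s^2 + 12000s + 10000


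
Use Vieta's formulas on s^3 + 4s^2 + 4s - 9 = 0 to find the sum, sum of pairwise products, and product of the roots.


Monic cubic s^3+bs^2+cs+d=0: sum=-b, pairwise sum=c, product=-d.
b=4, c=4, d=-9
r1+r2+r3 = -4
r1r2+r1r3+r2r3 = 4
r1r2r3 = 9


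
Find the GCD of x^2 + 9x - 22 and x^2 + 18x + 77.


Factor each:
  x^2 + 9x - 22 = (x + 11)(x - 2)
  x^2 + 18x + 77 = (x + 11)(x + 7)
Common monic factor: x + 11


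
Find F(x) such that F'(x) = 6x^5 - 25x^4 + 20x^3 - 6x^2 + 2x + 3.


Reverse power rule on each term:
  ∫ 6x^5 dx = x^6
  ∫ -25x^4 dx = -5x^5
  ∫ 20x^3 dx = 5x^4
  ∫ -6x^2 dx = -2x^3
  ∫ 2x dx = x^2
  ∫ 3 dx = 3x
F(x) = x^6 - 5x^5 + 5x^4 - 2x^3 + x^2 + 3x + C


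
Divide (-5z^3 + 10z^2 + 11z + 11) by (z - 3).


(-5z^3 + 10z^2 + 11z + 11) / (z - 3)
Step 1: -5z^2 * (z - 3) = -5z^3 + 15z^2; subtract.
Step 2: -5z * (z - 3) = -5z^2 + 15z; subtract.
Step 3: -4 * (z - 3) = -4z + 12; subtract.
Quotient: -5z^2 - 5z - 4, Remainder: -1


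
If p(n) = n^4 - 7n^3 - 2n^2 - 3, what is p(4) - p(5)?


p(4) = -227
p(5) = -303
p(4) - p(5) = -227 + 303 = 76


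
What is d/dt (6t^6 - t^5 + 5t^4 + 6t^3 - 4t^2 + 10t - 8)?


Apply the power rule term by term:
  d/dt(6t^6) = 36t^5
  d/dt(-t^5) = -5t^4
  d/dt(5t^4) = 20t^3
  d/dt(6t^3) = 18t^2
  d/dt(-4t^2) = -8t
  d/dt(10t) = 10
  d/dt(-8) = 0
p'(t) = 36t^5 - 5t^4 + 20t^3 + 18t^2 - 8t + 10


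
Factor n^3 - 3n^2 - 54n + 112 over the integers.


Try integer roots (divisors of 112). n=2: p(2)=0.
Divide out (n - 2): quotient is n^2 - n - 56.
Factor the quadratic: (n - 8)(n + 7)
Result: (n - 2)(n - 8)(n + 7)


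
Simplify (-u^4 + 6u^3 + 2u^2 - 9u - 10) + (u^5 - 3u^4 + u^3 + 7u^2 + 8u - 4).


Align terms by degree and add:
  -u^4 + 6u^3 + 2u^2 - 9u - 10
+ u^5 - 3u^4 + u^3 + 7u^2 + 8u - 4
= u^5 - 4u^4 + 7u^3 + 9u^2 - u - 14


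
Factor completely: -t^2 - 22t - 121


Roots satisfy r1 + r2 = -b/a = -22 and r1*r2 = c/a = 121.
So r1 = -11, r2 = -11.
-t^2 - 22t - 121 = -(t - r1)(t - r2) = -(t + 11)(t + 11)


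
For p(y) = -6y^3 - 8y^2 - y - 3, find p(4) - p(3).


p(4) = -519
p(3) = -240
p(4) - p(3) = -519 + 240 = -279


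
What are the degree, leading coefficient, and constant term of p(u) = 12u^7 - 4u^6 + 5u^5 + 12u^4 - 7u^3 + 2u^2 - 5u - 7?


Highest power of u is 7, with coefficient 12. Constant term is -7.
Degree = 7, leading coefficient = 12, constant term = -7


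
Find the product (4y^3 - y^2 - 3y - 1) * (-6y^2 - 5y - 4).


Distribute each term of the first polynomial:
  (4y^3)(-6y^2 - 5y - 4) = -24y^5 - 20y^4 - 16y^3
  (-y^2)(-6y^2 - 5y - 4) = 6y^4 + 5y^3 + 4y^2
  (-3y)(-6y^2 - 5y - 4) = 18y^3 + 15y^2 + 12y
  (-1)(-6y^2 - 5y - 4) = 6y^2 + 5y + 4
Sum: -24y^5 - 14y^4 + 7y^3 + 25y^2 + 17y + 4


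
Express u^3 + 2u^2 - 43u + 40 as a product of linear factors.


Try integer roots (divisors of 40). u=1: p(1)=0.
Divide out (u - 1): quotient is u^2 + 3u - 40.
Factor the quadratic: (u - 5)(u + 8)
Result: (u - 1)(u - 5)(u + 8)


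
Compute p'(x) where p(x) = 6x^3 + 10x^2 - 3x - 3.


Apply the power rule term by term:
  d/dx(6x^3) = 18x^2
  d/dx(10x^2) = 20x
  d/dx(-3x) = -3
  d/dx(-3) = 0
p'(x) = 18x^2 + 20x - 3


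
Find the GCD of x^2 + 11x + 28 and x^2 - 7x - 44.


Factor each:
  x^2 + 11x + 28 = (x + 4)(x + 7)
  x^2 - 7x - 44 = (x + 4)(x - 11)
Common monic factor: x + 4


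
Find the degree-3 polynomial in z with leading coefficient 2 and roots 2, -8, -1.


p(z) = 2(z - 2)(z + 8)(z + 1)
Expand: 2z^3 + 14z^2 - 20z - 32


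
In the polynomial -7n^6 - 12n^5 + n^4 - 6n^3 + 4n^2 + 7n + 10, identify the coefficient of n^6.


Read off the coefficient of n^6: -7


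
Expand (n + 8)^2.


Expand (n + 8)^2 by repeated multiplication:
= n^2 + 16n + 64


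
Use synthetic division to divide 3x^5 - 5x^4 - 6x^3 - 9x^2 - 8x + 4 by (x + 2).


Synthetic division with c = -2. Coefficients: 3, -5, -6, -9, -8, 4
Bring down 3.
  3 * -2 = -6; -6 - 5 = -11
  -11 * -2 = 22; 22 - 6 = 16
  16 * -2 = -32; -32 - 9 = -41
  -41 * -2 = 82; 82 - 8 = 74
  74 * -2 = -148; -148 + 4 = -144
Quotient: 3x^4 - 11x^3 + 16x^2 - 41x + 74, Remainder: -144


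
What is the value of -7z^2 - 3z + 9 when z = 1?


Using direct substitution:
  -7 * (1)^2 = -7
  -3 * (1)^1 = -3
  constant: 9
Sum = -7 - 3 + 9 = -1


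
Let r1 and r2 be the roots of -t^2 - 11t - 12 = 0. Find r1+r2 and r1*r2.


For at^2+bt+c=0: sum = -b/a, product = c/a.
a=-1, b=-11, c=-12
Sum = -(-11)/-1 = -11
Product = (-12)/-1 = 12


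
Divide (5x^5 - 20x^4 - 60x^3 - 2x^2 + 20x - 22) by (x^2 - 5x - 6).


(5x^5 - 20x^4 - 60x^3 - 2x^2 + 20x - 22) / (x^2 - 5x - 6)
Step 1: 5x^3 * (x^2 - 5x - 6) = 5x^5 - 25x^4 - 30x^3; subtract.
Step 2: 5x^2 * (x^2 - 5x - 6) = 5x^4 - 25x^3 - 30x^2; subtract.
Step 3: -5x * (x^2 - 5x - 6) = -5x^3 + 25x^2 + 30x; subtract.
Step 4: 3 * (x^2 - 5x - 6) = 3x^2 - 15x - 18; subtract.
Quotient: 5x^3 + 5x^2 - 5x + 3, Remainder: 5x - 4


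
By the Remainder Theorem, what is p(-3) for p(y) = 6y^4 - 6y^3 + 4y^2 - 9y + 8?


By the Remainder Theorem, the remainder equals p(-3):
  6*(-3)^4 = 486
  -6*(-3)^3 = 162
  4*(-3)^2 = 36
  -9*(-3)^1 = 27
  constant: 8
Sum: 486 + 162 + 36 + 27 + 8 = 719


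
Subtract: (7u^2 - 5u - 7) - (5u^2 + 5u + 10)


Distribute the minus sign:
  (7u^2 - 5u - 7)
- (5u^2 + 5u + 10)
Negate second polynomial: -5u^2 - 5u - 10
Add: 2u^2 - 10u - 17


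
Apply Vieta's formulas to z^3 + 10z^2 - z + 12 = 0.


Monic cubic z^3+bz^2+cz+d=0: sum=-b, pairwise sum=c, product=-d.
b=10, c=-1, d=12
r1+r2+r3 = -10
r1r2+r1r3+r2r3 = -1
r1r2r3 = -12


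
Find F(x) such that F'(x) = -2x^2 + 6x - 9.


Reverse power rule on each term:
  ∫ -2x^2 dx = -(2/3)x^3
  ∫ 6x dx = 3x^2
  ∫ -9 dx = -9x
F(x) = -(2/3)x^3 + 3x^2 - 9x + C


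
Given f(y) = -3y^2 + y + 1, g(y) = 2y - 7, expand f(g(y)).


Substitute g(y) into f:
f(g(y)) = -3*(2y - 7)^2 + 1*(2y - 7) + 1
(2y - 7)^2 = 4y^2 - 28y + 49
Expand and combine: -12y^2 + 86y - 153


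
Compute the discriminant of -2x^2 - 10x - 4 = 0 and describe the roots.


D = b^2 - 4ac = (-10)^2 - 4(-2)(-4) = 100 - 32 = 68
Since D > 0: two distinct irrational roots


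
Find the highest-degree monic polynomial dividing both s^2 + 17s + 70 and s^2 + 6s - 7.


Factor each:
  s^2 + 17s + 70 = (s + 7)(s + 10)
  s^2 + 6s - 7 = (s + 7)(s - 1)
Common monic factor: s + 7


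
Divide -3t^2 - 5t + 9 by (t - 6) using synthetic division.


Synthetic division with c = 6. Coefficients: -3, -5, 9
Bring down -3.
  -3 * 6 = -18; -18 - 5 = -23
  -23 * 6 = -138; -138 + 9 = -129
Quotient: -3t - 23, Remainder: -129


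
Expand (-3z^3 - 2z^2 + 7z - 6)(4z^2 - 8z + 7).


Distribute each term of the first polynomial:
  (-3z^3)(4z^2 - 8z + 7) = -12z^5 + 24z^4 - 21z^3
  (-2z^2)(4z^2 - 8z + 7) = -8z^4 + 16z^3 - 14z^2
  (7z)(4z^2 - 8z + 7) = 28z^3 - 56z^2 + 49z
  (-6)(4z^2 - 8z + 7) = -24z^2 + 48z - 42
Sum: -12z^5 + 16z^4 + 23z^3 - 94z^2 + 97z - 42


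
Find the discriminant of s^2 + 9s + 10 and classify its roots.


D = b^2 - 4ac = (9)^2 - 4(1)(10) = 81 - 40 = 41
Since D > 0: two distinct irrational roots


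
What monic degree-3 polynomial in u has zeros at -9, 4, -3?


p(u) = (u + 9)(u - 4)(u + 3)
Expand: u^3 + 8u^2 - 21u - 108


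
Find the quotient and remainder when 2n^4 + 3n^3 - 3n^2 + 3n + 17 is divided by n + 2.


(2n^4 + 3n^3 - 3n^2 + 3n + 17) / (n + 2)
Step 1: 2n^3 * (n + 2) = 2n^4 + 4n^3; subtract.
Step 2: -n^2 * (n + 2) = -n^3 - 2n^2; subtract.
Step 3: -n * (n + 2) = -n^2 - 2n; subtract.
Step 4: 5 * (n + 2) = 5n + 10; subtract.
Quotient: 2n^3 - n^2 - n + 5, Remainder: 7


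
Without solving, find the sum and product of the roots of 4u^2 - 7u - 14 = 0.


For au^2+bu+c=0: sum = -b/a, product = c/a.
a=4, b=-7, c=-14
Sum = -(-7)/4 = 7/4
Product = (-14)/4 = -7/2


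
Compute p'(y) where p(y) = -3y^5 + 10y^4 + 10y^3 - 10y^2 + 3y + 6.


Apply the power rule term by term:
  d/dy(-3y^5) = -15y^4
  d/dy(10y^4) = 40y^3
  d/dy(10y^3) = 30y^2
  d/dy(-10y^2) = -20y
  d/dy(3y) = 3
  d/dy(6) = 0
p'(y) = -15y^4 + 40y^3 + 30y^2 - 20y + 3


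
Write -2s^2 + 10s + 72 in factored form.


Roots satisfy r1 + r2 = -b/a = 5 and r1*r2 = c/a = -36.
So r1 = -4, r2 = 9.
-2s^2 + 10s + 72 = -2(s - r1)(s - r2) = -2(s + 4)(s - 9)


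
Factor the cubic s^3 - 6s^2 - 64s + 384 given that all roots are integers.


Try integer roots (divisors of 384). s=-8: p(-8)=0.
Divide out (s + 8): quotient is s^2 - 14s + 48.
Factor the quadratic: (s - 6)(s - 8)
Result: (s + 8)(s - 6)(s - 8)


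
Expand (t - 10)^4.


Expand (t - 10)^4 by repeated multiplication:
  (t - 10)^2 = t^2 - 20t + 100
  (t - 10)^3 = t^3 - 30t^2 + 300t - 1000
= t^4 - 40t^3 + 600t^2 - 4000t + 10000


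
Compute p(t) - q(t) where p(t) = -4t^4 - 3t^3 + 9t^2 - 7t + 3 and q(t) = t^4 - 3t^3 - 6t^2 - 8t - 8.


Distribute the minus sign:
  (-4t^4 - 3t^3 + 9t^2 - 7t + 3)
- (t^4 - 3t^3 - 6t^2 - 8t - 8)
Negate second polynomial: -t^4 + 3t^3 + 6t^2 + 8t + 8
Add: -5t^4 + 15t^2 + t + 11


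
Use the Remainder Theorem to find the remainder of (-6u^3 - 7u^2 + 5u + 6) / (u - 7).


By the Remainder Theorem, the remainder equals p(7):
  -6*(7)^3 = -2058
  -7*(7)^2 = -343
  5*(7)^1 = 35
  constant: 6
Sum: -2058 - 343 + 35 + 6 = -2360


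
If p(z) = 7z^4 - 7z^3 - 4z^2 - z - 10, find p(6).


Using direct substitution:
  7 * (6)^4 = 9072
  -7 * (6)^3 = -1512
  -4 * (6)^2 = -144
  -1 * (6)^1 = -6
  constant: -10
Sum = 9072 - 1512 - 144 - 6 - 10 = 7400


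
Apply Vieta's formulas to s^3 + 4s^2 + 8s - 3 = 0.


Monic cubic s^3+bs^2+cs+d=0: sum=-b, pairwise sum=c, product=-d.
b=4, c=8, d=-3
r1+r2+r3 = -4
r1r2+r1r3+r2r3 = 8
r1r2r3 = 3


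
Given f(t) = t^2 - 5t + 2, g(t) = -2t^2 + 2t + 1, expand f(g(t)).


Substitute g(t) into f:
f(g(t)) = 1*(-2t^2 + 2t + 1)^2 + (-5)*(-2t^2 + 2t + 1) + 2
(-2t^2 + 2t + 1)^2 = 4t^4 - 8t^3 + 4t + 1
Expand and combine: 4t^4 - 8t^3 + 10t^2 - 6t - 2


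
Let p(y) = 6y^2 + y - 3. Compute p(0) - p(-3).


p(0) = -3
p(-3) = 48
p(0) - p(-3) = -3 - 48 = -51


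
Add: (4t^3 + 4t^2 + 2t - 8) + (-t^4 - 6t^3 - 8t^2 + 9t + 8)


Align terms by degree and add:
  4t^3 + 4t^2 + 2t - 8
  -t^4 - 6t^3 - 8t^2 + 9t + 8
= -t^4 - 2t^3 - 4t^2 + 11t


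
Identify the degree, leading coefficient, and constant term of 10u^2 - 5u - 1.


Highest power of u is 2, with coefficient 10. Constant term is -1.
Degree = 2, leading coefficient = 10, constant term = -1


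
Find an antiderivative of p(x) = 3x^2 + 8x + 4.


Reverse power rule on each term:
  ∫ 3x^2 dx = x^3
  ∫ 8x dx = 4x^2
  ∫ 4 dx = 4x
F(x) = x^3 + 4x^2 + 4x + C


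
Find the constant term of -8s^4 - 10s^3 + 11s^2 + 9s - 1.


Read off the constant term: -1


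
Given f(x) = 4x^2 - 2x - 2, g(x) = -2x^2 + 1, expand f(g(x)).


Substitute g(x) into f:
f(g(x)) = 4*(-2x^2 + 1)^2 + (-2)*(-2x^2 + 1) + (-2)
(-2x^2 + 1)^2 = 4x^4 - 4x^2 + 1
Expand and combine: 16x^4 - 12x^2


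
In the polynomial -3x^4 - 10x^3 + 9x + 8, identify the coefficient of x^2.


Read off the coefficient of x^2: 0


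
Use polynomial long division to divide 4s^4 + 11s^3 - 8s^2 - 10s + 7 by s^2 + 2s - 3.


(4s^4 + 11s^3 - 8s^2 - 10s + 7) / (s^2 + 2s - 3)
Step 1: 4s^2 * (s^2 + 2s - 3) = 4s^4 + 8s^3 - 12s^2; subtract.
Step 2: 3s * (s^2 + 2s - 3) = 3s^3 + 6s^2 - 9s; subtract.
Step 3: -2 * (s^2 + 2s - 3) = -2s^2 - 4s + 6; subtract.
Quotient: 4s^2 + 3s - 2, Remainder: 3s + 1


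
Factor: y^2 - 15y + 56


Roots satisfy r1 + r2 = -b/a = 15 and r1*r2 = c/a = 56.
So r1 = 7, r2 = 8.
y^2 - 15y + 56 = (y - r1)(y - r2) = (y - 7)(y - 8)


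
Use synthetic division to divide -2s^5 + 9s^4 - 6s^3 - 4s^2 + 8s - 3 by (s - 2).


Synthetic division with c = 2. Coefficients: -2, 9, -6, -4, 8, -3
Bring down -2.
  -2 * 2 = -4; -4 + 9 = 5
  5 * 2 = 10; 10 - 6 = 4
  4 * 2 = 8; 8 - 4 = 4
  4 * 2 = 8; 8 + 8 = 16
  16 * 2 = 32; 32 - 3 = 29
Quotient: -2s^4 + 5s^3 + 4s^2 + 4s + 16, Remainder: 29


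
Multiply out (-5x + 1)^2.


Expand (-5x + 1)^2 by repeated multiplication:
= 25x^2 - 10x + 1


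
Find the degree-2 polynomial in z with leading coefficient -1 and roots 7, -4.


p(z) = -(z - 7)(z + 4)
Expand: -z^2 + 3z + 28


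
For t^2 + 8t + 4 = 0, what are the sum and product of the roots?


For at^2+bt+c=0: sum = -b/a, product = c/a.
a=1, b=8, c=4
Sum = -(8)/1 = -8
Product = (4)/1 = 4


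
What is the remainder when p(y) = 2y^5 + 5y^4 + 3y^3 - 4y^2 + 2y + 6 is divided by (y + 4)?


By the Remainder Theorem, the remainder equals p(-4):
  2*(-4)^5 = -2048
  5*(-4)^4 = 1280
  3*(-4)^3 = -192
  -4*(-4)^2 = -64
  2*(-4)^1 = -8
  constant: 6
Sum: -2048 + 1280 - 192 - 64 - 8 + 6 = -1026


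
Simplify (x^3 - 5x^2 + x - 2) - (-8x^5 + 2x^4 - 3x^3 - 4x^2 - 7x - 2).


Distribute the minus sign:
  (x^3 - 5x^2 + x - 2)
- (-8x^5 + 2x^4 - 3x^3 - 4x^2 - 7x - 2)
Negate second polynomial: 8x^5 - 2x^4 + 3x^3 + 4x^2 + 7x + 2
Add: 8x^5 - 2x^4 + 4x^3 - x^2 + 8x


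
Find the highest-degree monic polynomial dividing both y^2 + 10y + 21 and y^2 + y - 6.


Factor each:
  y^2 + 10y + 21 = (y + 3)(y + 7)
  y^2 + y - 6 = (y + 3)(y - 2)
Common monic factor: y + 3


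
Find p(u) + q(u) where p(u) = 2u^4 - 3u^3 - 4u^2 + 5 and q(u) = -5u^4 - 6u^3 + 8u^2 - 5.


Align terms by degree and add:
  2u^4 - 3u^3 - 4u^2 + 5
  -5u^4 - 6u^3 + 8u^2 - 5
= -3u^4 - 9u^3 + 4u^2


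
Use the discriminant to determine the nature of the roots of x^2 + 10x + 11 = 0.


D = b^2 - 4ac = (10)^2 - 4(1)(11) = 100 - 44 = 56
Since D > 0: two distinct irrational roots


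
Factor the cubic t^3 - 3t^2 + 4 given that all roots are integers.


Try integer roots (divisors of 4). t=2: p(2)=0.
Divide out (t - 2): quotient is t^2 - t - 2.
Factor the quadratic: (t - 2)(t + 1)
Result: (t - 2)(t - 2)(t + 1)


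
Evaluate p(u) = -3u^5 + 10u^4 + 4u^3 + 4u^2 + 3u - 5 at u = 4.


Using direct substitution:
  -3 * (4)^5 = -3072
  10 * (4)^4 = 2560
  4 * (4)^3 = 256
  4 * (4)^2 = 64
  3 * (4)^1 = 12
  constant: -5
Sum = -3072 + 2560 + 256 + 64 + 12 - 5 = -185


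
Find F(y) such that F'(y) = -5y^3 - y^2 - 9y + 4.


Reverse power rule on each term:
  ∫ -5y^3 dy = -(5/4)y^4
  ∫ -y^2 dy = -(1/3)y^3
  ∫ -9y dy = -(9/2)y^2
  ∫ 4 dy = 4y
F(y) = -(5/4)y^4 - (1/3)y^3 - (9/2)y^2 + 4y + C
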